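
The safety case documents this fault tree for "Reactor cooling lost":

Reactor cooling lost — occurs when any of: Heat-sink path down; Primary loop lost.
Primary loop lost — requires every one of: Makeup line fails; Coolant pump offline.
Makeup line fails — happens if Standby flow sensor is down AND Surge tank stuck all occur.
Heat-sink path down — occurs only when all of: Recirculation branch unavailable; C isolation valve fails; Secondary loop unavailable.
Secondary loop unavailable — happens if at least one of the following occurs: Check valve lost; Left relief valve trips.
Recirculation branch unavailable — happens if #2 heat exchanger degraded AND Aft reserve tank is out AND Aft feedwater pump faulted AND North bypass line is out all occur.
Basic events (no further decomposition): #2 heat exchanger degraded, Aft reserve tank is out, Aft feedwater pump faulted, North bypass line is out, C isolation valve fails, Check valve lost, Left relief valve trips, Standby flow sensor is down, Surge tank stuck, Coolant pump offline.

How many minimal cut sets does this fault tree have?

3

Recirculation branch unavailable [AND]: one cut set from each child combined → 1 × 1 × 1 × 1 = 1 cut set(s).
Secondary loop unavailable [OR]: union of children's cut sets → 2 cut set(s).
Heat-sink path down [AND]: one cut set from each child combined → 1 × 1 × 2 = 2 cut set(s).
Makeup line fails [AND]: one cut set from each child combined → 1 × 1 = 1 cut set(s).
Primary loop lost [AND]: one cut set from each child combined → 1 × 1 = 1 cut set(s).
Reactor cooling lost [OR]: union of children's cut sets → 3 cut set(s).
Minimal cut sets: {#2 heat exchanger degraded, Aft feedwater pump faulted, Aft reserve tank is out, C isolation valve fails, Check valve lost, North bypass line is out}; {#2 heat exchanger degraded, Aft feedwater pump faulted, Aft reserve tank is out, C isolation valve fails, Left relief valve trips, North bypass line is out}; {Coolant pump offline, Standby flow sensor is down, Surge tank stuck}.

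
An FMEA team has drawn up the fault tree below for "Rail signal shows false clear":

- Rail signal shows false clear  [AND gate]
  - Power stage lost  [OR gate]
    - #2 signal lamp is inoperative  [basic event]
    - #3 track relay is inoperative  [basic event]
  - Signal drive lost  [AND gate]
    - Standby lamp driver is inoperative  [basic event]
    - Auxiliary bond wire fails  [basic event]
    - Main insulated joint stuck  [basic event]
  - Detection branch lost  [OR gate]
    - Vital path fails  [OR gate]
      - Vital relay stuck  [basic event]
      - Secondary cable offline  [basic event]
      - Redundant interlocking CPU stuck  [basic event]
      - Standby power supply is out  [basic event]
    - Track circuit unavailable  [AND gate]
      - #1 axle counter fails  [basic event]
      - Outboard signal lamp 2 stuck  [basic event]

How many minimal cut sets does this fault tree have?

Power stage lost [OR]: union of children's cut sets → 2 cut set(s).
Signal drive lost [AND]: one cut set from each child combined → 1 × 1 × 1 = 1 cut set(s).
Vital path fails [OR]: union of children's cut sets → 4 cut set(s).
Track circuit unavailable [AND]: one cut set from each child combined → 1 × 1 = 1 cut set(s).
Detection branch lost [OR]: union of children's cut sets → 5 cut set(s).
Rail signal shows false clear [AND]: one cut set from each child combined → 2 × 1 × 5 = 10 cut set(s).
Minimal cut sets: {#2 signal lamp is inoperative, Auxiliary bond wire fails, Main insulated joint stuck, Standby lamp driver is inoperative, Vital relay stuck}; {#2 signal lamp is inoperative, Auxiliary bond wire fails, Main insulated joint stuck, Secondary cable offline, Standby lamp driver is inoperative}; {#2 signal lamp is inoperative, Auxiliary bond wire fails, Main insulated joint stuck, Redundant interlocking CPU stuck, Standby lamp driver is inoperative}; {#2 signal lamp is inoperative, Auxiliary bond wire fails, Main insulated joint stuck, Standby lamp driver is inoperative, Standby power supply is out}; {#1 axle counter fails, #2 signal lamp is inoperative, Auxiliary bond wire fails, Main insulated joint stuck, Outboard signal lamp 2 stuck, Standby lamp driver is inoperative}; {#3 track relay is inoperative, Auxiliary bond wire fails, Main insulated joint stuck, Standby lamp driver is inoperative, Vital relay stuck}; {#3 track relay is inoperative, Auxiliary bond wire fails, Main insulated joint stuck, Secondary cable offline, Standby lamp driver is inoperative}; {#3 track relay is inoperative, Auxiliary bond wire fails, Main insulated joint stuck, Redundant interlocking CPU stuck, Standby lamp driver is inoperative}; {#3 track relay is inoperative, Auxiliary bond wire fails, Main insulated joint stuck, Standby lamp driver is inoperative, Standby power supply is out}; {#1 axle counter fails, #3 track relay is inoperative, Auxiliary bond wire fails, Main insulated joint stuck, Outboard signal lamp 2 stuck, Standby lamp driver is inoperative}.

10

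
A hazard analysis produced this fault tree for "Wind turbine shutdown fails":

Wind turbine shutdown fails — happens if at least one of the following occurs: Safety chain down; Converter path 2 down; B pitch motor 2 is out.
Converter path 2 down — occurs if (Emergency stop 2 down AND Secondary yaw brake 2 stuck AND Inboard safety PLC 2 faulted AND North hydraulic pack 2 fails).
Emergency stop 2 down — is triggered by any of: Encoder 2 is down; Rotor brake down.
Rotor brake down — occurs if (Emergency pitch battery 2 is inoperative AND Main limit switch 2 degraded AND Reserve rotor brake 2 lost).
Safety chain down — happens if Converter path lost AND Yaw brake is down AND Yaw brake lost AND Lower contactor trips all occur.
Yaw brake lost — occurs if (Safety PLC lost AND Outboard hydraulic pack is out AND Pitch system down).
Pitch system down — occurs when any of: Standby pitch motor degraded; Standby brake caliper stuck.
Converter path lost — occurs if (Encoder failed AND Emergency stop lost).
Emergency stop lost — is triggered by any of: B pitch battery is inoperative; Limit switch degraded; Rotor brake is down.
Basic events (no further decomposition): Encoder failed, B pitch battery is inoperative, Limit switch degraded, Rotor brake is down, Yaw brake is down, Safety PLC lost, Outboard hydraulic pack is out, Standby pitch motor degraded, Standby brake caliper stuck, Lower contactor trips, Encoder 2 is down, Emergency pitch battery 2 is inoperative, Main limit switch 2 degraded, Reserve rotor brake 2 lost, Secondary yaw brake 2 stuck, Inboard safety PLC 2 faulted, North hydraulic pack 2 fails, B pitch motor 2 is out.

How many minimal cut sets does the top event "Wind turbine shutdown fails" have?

9

Emergency stop lost [OR]: union of children's cut sets → 3 cut set(s).
Converter path lost [AND]: one cut set from each child combined → 1 × 3 = 3 cut set(s).
Pitch system down [OR]: union of children's cut sets → 2 cut set(s).
Yaw brake lost [AND]: one cut set from each child combined → 1 × 1 × 2 = 2 cut set(s).
Safety chain down [AND]: one cut set from each child combined → 3 × 1 × 2 × 1 = 6 cut set(s).
Rotor brake down [AND]: one cut set from each child combined → 1 × 1 × 1 = 1 cut set(s).
Emergency stop 2 down [OR]: union of children's cut sets → 2 cut set(s).
Converter path 2 down [AND]: one cut set from each child combined → 2 × 1 × 1 × 1 = 2 cut set(s).
Wind turbine shutdown fails [OR]: union of children's cut sets → 9 cut set(s).
Minimal cut sets: {B pitch battery is inoperative, Encoder failed, Lower contactor trips, Outboard hydraulic pack is out, Safety PLC lost, Standby pitch motor degraded, Yaw brake is down}; {B pitch battery is inoperative, Encoder failed, Lower contactor trips, Outboard hydraulic pack is out, Safety PLC lost, Standby brake caliper stuck, Yaw brake is down}; {Encoder failed, Limit switch degraded, Lower contactor trips, Outboard hydraulic pack is out, Safety PLC lost, Standby pitch motor degraded, Yaw brake is down}; {Encoder failed, Limit switch degraded, Lower contactor trips, Outboard hydraulic pack is out, Safety PLC lost, Standby brake caliper stuck, Yaw brake is down}; {Encoder failed, Lower contactor trips, Outboard hydraulic pack is out, Rotor brake is down, Safety PLC lost, Standby pitch motor degraded, Yaw brake is down}; {Encoder failed, Lower contactor trips, Outboard hydraulic pack is out, Rotor brake is down, Safety PLC lost, Standby brake caliper stuck, Yaw brake is down}; {Encoder 2 is down, Inboard safety PLC 2 faulted, North hydraulic pack 2 fails, Secondary yaw brake 2 stuck}; {Emergency pitch battery 2 is inoperative, Inboard safety PLC 2 faulted, Main limit switch 2 degraded, North hydraulic pack 2 fails, Reserve rotor brake 2 lost, Secondary yaw brake 2 stuck}; {B pitch motor 2 is out}.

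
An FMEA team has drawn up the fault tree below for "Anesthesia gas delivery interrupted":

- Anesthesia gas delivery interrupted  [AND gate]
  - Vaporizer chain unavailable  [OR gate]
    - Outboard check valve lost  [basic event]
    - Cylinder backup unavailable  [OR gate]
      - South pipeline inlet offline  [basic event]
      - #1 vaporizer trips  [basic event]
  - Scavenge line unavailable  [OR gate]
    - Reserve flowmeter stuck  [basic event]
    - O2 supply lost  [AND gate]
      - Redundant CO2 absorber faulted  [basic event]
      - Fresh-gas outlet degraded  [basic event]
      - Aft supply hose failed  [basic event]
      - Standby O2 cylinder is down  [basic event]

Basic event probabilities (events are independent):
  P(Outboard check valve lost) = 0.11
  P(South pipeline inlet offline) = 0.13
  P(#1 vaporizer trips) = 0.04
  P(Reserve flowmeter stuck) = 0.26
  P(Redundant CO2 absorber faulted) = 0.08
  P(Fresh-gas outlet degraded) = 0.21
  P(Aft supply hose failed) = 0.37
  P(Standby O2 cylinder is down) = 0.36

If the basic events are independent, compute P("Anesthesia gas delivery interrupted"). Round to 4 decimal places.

P(Cylinder backup unavailable) [OR] = 1 − (1−0.13) × (1−0.04) = 0.164800
P(Vaporizer chain unavailable) [OR] = 1 − (1−0.11) × (1−0.164800) = 0.256672
P(O2 supply lost) [AND] = 0.08 × 0.21 × 0.37 × 0.36 = 0.002238
P(Scavenge line unavailable) [OR] = 1 − (1−0.26) × (1−0.002238) = 0.261656
P(Anesthesia gas delivery interrupted) [AND] = 0.256672 × 0.261656 = 0.067160
Rounded to 4 decimal places: P(Anesthesia gas delivery interrupted) ≈ 0.0672.

0.0672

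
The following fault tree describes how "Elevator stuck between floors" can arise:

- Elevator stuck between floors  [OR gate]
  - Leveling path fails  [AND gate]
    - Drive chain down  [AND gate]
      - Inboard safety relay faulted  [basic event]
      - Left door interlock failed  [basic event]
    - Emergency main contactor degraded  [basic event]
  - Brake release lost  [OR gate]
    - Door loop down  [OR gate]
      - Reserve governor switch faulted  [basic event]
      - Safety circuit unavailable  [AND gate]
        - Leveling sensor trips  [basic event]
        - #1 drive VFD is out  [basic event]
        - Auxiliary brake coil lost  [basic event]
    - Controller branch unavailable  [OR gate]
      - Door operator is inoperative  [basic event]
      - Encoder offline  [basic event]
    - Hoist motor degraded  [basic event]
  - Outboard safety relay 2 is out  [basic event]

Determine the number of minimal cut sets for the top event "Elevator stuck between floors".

7

Drive chain down [AND]: one cut set from each child combined → 1 × 1 = 1 cut set(s).
Leveling path fails [AND]: one cut set from each child combined → 1 × 1 = 1 cut set(s).
Safety circuit unavailable [AND]: one cut set from each child combined → 1 × 1 × 1 = 1 cut set(s).
Door loop down [OR]: union of children's cut sets → 2 cut set(s).
Controller branch unavailable [OR]: union of children's cut sets → 2 cut set(s).
Brake release lost [OR]: union of children's cut sets → 5 cut set(s).
Elevator stuck between floors [OR]: union of children's cut sets → 7 cut set(s).
Minimal cut sets: {Emergency main contactor degraded, Inboard safety relay faulted, Left door interlock failed}; {Reserve governor switch faulted}; {#1 drive VFD is out, Auxiliary brake coil lost, Leveling sensor trips}; {Door operator is inoperative}; {Encoder offline}; {Hoist motor degraded}; {Outboard safety relay 2 is out}.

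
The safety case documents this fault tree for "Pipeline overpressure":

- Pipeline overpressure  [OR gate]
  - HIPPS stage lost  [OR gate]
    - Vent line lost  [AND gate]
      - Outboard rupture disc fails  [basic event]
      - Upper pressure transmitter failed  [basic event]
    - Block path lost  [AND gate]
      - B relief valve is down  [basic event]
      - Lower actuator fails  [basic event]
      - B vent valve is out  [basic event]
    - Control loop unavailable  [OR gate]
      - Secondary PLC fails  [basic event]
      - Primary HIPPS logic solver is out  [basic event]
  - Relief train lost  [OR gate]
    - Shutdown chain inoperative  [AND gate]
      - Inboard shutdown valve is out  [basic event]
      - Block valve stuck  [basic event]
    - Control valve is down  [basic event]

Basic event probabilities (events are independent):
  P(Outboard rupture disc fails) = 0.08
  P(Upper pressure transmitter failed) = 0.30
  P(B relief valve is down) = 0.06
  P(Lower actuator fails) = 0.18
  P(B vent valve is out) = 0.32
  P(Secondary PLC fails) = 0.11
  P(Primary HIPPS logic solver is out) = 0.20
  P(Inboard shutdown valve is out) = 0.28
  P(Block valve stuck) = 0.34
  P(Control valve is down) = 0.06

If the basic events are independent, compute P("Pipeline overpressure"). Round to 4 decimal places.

0.4110

P(Vent line lost) [AND] = 0.08 × 0.30 = 0.024000
P(Block path lost) [AND] = 0.06 × 0.18 × 0.32 = 0.003456
P(Control loop unavailable) [OR] = 1 − (1−0.11) × (1−0.20) = 0.288000
P(HIPPS stage lost) [OR] = 1 − (1−0.024000) × (1−0.003456) × (1−0.288000) = 0.307490
P(Shutdown chain inoperative) [AND] = 0.28 × 0.34 = 0.095200
P(Relief train lost) [OR] = 1 − (1−0.095200) × (1−0.06) = 0.149488
P(Pipeline overpressure) [OR] = 1 − (1−0.307490) × (1−0.149488) = 0.411012
Rounded to 4 decimal places: P(Pipeline overpressure) ≈ 0.4110.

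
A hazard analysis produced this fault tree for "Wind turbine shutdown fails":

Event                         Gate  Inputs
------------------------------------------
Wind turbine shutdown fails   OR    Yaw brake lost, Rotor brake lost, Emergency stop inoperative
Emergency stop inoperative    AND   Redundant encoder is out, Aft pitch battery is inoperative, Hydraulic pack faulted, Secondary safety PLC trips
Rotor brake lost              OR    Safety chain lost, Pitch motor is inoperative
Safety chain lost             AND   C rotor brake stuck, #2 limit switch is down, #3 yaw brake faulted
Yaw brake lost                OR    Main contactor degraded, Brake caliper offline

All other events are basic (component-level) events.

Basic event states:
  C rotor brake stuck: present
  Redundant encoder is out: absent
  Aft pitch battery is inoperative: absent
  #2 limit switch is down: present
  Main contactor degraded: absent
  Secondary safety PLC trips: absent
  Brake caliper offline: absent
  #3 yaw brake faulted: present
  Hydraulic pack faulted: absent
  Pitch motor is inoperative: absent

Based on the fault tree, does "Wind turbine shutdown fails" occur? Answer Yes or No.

Yes

Yaw brake lost [OR]: Main contactor degraded=not, Brake caliper offline=not → no input occurs → does not occur.
Safety chain lost [AND]: C rotor brake stuck=occurs, #2 limit switch is down=occurs, #3 yaw brake faulted=occurs → all inputs occur → occurs.
Rotor brake lost [OR]: Safety chain lost=occurs, Pitch motor is inoperative=not → at least one input occurs → occurs.
Emergency stop inoperative [AND]: Redundant encoder is out=not, Aft pitch battery is inoperative=not, Hydraulic pack faulted=not, Secondary safety PLC trips=not → not all inputs occur → does not occur.
Wind turbine shutdown fails [OR]: Yaw brake lost=not, Rotor brake lost=occurs, Emergency stop inoperative=not → at least one input occurs → occurs.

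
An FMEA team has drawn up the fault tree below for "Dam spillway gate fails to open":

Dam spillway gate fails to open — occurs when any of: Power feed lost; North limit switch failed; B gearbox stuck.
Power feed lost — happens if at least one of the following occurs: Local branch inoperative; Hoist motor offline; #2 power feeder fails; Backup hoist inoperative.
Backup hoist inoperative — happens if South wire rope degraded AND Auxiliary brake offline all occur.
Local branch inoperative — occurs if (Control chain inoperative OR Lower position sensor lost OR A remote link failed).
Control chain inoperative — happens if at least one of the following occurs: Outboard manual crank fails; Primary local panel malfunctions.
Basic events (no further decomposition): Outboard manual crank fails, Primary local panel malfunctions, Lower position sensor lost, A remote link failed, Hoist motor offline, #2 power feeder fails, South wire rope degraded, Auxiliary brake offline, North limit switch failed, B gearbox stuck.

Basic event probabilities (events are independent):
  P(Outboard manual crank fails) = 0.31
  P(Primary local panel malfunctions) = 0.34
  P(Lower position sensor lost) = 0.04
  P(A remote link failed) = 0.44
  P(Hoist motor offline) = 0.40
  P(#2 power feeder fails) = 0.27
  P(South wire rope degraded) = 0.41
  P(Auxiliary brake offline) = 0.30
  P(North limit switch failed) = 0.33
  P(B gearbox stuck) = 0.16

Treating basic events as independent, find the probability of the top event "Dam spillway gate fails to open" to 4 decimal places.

0.9471

P(Control chain inoperative) [OR] = 1 − (1−0.31) × (1−0.34) = 0.544600
P(Local branch inoperative) [OR] = 1 − (1−0.544600) × (1−0.04) × (1−0.44) = 0.755177
P(Backup hoist inoperative) [AND] = 0.41 × 0.30 = 0.123000
P(Power feed lost) [OR] = 1 − (1−0.755177) × (1−0.40) × (1−0.27) × (1−0.123000) = 0.905957
P(Dam spillway gate fails to open) [OR] = 1 − (1−0.905957) × (1−0.33) × (1−0.16) = 0.947073
Rounded to 4 decimal places: P(Dam spillway gate fails to open) ≈ 0.9471.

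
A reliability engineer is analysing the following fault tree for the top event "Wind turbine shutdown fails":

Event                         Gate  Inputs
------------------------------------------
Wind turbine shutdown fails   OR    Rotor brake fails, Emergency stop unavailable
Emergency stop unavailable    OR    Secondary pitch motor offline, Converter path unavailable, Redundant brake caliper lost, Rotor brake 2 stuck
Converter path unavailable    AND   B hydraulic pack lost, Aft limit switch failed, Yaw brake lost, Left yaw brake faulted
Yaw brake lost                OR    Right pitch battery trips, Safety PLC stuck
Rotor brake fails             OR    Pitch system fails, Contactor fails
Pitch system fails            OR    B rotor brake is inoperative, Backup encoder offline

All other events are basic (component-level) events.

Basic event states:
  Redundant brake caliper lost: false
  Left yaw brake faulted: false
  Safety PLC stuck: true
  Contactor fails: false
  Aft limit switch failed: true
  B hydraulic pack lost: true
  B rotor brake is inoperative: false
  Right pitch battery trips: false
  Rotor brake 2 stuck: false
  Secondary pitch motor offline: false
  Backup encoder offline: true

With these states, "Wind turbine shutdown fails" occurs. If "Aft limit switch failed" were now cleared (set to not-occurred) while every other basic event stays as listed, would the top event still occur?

Counterfactual: set "Aft limit switch failed" to not occurred.
Pitch system fails [OR]: B rotor brake is inoperative=not, Backup encoder offline=occurs → at least one input occurs → occurs.
Rotor brake fails [OR]: Pitch system fails=occurs, Contactor fails=not → at least one input occurs → occurs.
Yaw brake lost [OR]: Right pitch battery trips=not, Safety PLC stuck=occurs → at least one input occurs → occurs.
Converter path unavailable [AND]: B hydraulic pack lost=occurs, Aft limit switch failed=not, Yaw brake lost=occurs, Left yaw brake faulted=not → not all inputs occur → does not occur.
Emergency stop unavailable [OR]: Secondary pitch motor offline=not, Converter path unavailable=not, Redundant brake caliper lost=not, Rotor brake 2 stuck=not → no input occurs → does not occur.
Wind turbine shutdown fails [OR]: Rotor brake fails=occurs, Emergency stop unavailable=not → at least one input occurs → occurs.

Yes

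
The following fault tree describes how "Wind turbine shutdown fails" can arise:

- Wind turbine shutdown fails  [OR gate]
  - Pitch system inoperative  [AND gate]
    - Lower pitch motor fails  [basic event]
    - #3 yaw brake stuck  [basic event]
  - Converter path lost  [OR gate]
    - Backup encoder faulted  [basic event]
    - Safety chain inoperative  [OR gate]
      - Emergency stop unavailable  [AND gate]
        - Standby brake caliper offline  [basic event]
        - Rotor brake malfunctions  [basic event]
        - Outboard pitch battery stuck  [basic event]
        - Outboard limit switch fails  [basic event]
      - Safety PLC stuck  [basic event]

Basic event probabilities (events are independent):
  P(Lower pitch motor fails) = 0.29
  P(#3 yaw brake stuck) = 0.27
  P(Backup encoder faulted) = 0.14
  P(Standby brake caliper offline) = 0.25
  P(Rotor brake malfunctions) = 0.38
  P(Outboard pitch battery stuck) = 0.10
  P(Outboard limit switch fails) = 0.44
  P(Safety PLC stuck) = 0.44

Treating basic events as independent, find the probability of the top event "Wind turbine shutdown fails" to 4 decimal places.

P(Pitch system inoperative) [AND] = 0.29 × 0.27 = 0.078300
P(Emergency stop unavailable) [AND] = 0.25 × 0.38 × 0.10 × 0.44 = 0.004180
P(Safety chain inoperative) [OR] = 1 − (1−0.004180) × (1−0.44) = 0.442341
P(Converter path lost) [OR] = 1 − (1−0.14) × (1−0.442341) = 0.520413
P(Wind turbine shutdown fails) [OR] = 1 − (1−0.078300) × (1−0.520413) = 0.557965
Rounded to 4 decimal places: P(Wind turbine shutdown fails) ≈ 0.5580.

0.5580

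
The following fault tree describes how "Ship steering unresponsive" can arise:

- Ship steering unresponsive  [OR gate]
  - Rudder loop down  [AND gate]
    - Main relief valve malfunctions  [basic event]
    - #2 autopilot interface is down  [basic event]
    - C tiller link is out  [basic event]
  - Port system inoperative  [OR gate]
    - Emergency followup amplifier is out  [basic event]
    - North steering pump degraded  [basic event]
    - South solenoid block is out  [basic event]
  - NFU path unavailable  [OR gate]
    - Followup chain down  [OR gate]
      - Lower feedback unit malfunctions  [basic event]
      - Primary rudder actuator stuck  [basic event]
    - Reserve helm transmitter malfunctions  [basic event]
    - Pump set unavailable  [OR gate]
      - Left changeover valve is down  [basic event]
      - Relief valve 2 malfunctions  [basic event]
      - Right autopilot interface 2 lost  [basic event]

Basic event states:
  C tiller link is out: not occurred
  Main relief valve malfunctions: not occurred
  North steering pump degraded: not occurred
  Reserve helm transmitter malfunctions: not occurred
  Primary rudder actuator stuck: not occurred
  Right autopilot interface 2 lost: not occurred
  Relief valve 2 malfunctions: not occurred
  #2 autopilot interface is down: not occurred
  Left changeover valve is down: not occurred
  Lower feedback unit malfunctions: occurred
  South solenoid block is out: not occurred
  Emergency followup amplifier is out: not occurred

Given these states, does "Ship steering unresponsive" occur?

Yes

Rudder loop down [AND]: Main relief valve malfunctions=not, #2 autopilot interface is down=not, C tiller link is out=not → not all inputs occur → does not occur.
Port system inoperative [OR]: Emergency followup amplifier is out=not, North steering pump degraded=not, South solenoid block is out=not → no input occurs → does not occur.
Followup chain down [OR]: Lower feedback unit malfunctions=occurs, Primary rudder actuator stuck=not → at least one input occurs → occurs.
Pump set unavailable [OR]: Left changeover valve is down=not, Relief valve 2 malfunctions=not, Right autopilot interface 2 lost=not → no input occurs → does not occur.
NFU path unavailable [OR]: Followup chain down=occurs, Reserve helm transmitter malfunctions=not, Pump set unavailable=not → at least one input occurs → occurs.
Ship steering unresponsive [OR]: Rudder loop down=not, Port system inoperative=not, NFU path unavailable=occurs → at least one input occurs → occurs.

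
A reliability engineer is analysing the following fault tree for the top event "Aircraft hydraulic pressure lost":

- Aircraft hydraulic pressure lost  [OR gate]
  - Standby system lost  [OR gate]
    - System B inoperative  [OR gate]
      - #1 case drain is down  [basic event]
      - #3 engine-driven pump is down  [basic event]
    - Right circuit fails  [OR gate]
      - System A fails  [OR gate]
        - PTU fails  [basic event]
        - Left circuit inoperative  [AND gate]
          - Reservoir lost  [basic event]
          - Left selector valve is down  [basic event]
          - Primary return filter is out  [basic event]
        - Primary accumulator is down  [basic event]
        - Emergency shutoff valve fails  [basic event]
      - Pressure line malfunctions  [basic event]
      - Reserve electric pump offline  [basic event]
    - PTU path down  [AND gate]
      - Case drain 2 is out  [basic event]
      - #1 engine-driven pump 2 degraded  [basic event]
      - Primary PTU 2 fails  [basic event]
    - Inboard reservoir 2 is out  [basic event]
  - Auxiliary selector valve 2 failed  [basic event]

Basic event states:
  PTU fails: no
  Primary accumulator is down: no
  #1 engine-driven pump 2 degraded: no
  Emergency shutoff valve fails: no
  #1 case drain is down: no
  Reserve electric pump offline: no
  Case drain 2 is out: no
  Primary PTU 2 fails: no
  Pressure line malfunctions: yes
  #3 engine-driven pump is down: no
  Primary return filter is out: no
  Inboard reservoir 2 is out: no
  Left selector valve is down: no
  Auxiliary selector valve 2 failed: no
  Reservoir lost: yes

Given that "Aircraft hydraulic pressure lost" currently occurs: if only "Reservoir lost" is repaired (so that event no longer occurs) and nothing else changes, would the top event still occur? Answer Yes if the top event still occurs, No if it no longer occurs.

Yes

Counterfactual: set "Reservoir lost" to not occurred.
System B inoperative [OR]: #1 case drain is down=not, #3 engine-driven pump is down=not → no input occurs → does not occur.
Left circuit inoperative [AND]: Reservoir lost=not, Left selector valve is down=not, Primary return filter is out=not → not all inputs occur → does not occur.
System A fails [OR]: PTU fails=not, Left circuit inoperative=not, Primary accumulator is down=not, Emergency shutoff valve fails=not → no input occurs → does not occur.
Right circuit fails [OR]: System A fails=not, Pressure line malfunctions=occurs, Reserve electric pump offline=not → at least one input occurs → occurs.
PTU path down [AND]: Case drain 2 is out=not, #1 engine-driven pump 2 degraded=not, Primary PTU 2 fails=not → not all inputs occur → does not occur.
Standby system lost [OR]: System B inoperative=not, Right circuit fails=occurs, PTU path down=not, Inboard reservoir 2 is out=not → at least one input occurs → occurs.
Aircraft hydraulic pressure lost [OR]: Standby system lost=occurs, Auxiliary selector valve 2 failed=not → at least one input occurs → occurs.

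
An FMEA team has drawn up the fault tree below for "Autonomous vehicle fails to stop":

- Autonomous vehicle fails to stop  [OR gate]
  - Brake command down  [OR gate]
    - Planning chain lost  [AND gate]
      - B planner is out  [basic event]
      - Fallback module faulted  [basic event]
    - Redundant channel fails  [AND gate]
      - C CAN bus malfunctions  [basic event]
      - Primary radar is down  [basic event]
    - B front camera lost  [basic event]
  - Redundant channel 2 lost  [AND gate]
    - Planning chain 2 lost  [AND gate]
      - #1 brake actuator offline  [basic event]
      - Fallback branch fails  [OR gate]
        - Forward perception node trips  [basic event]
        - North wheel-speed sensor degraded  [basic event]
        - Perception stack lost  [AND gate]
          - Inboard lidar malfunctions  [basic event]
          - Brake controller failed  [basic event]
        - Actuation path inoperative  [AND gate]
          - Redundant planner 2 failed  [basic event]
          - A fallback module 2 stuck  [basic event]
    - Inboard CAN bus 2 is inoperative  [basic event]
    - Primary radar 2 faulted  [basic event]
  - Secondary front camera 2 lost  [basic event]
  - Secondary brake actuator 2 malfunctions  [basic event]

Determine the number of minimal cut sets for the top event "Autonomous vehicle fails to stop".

Planning chain lost [AND]: one cut set from each child combined → 1 × 1 = 1 cut set(s).
Redundant channel fails [AND]: one cut set from each child combined → 1 × 1 = 1 cut set(s).
Brake command down [OR]: union of children's cut sets → 3 cut set(s).
Perception stack lost [AND]: one cut set from each child combined → 1 × 1 = 1 cut set(s).
Actuation path inoperative [AND]: one cut set from each child combined → 1 × 1 = 1 cut set(s).
Fallback branch fails [OR]: union of children's cut sets → 4 cut set(s).
Planning chain 2 lost [AND]: one cut set from each child combined → 1 × 4 = 4 cut set(s).
Redundant channel 2 lost [AND]: one cut set from each child combined → 4 × 1 × 1 = 4 cut set(s).
Autonomous vehicle fails to stop [OR]: union of children's cut sets → 9 cut set(s).
Minimal cut sets: {B planner is out, Fallback module faulted}; {C CAN bus malfunctions, Primary radar is down}; {B front camera lost}; {#1 brake actuator offline, Forward perception node trips, Inboard CAN bus 2 is inoperative, Primary radar 2 faulted}; {#1 brake actuator offline, Inboard CAN bus 2 is inoperative, North wheel-speed sensor degraded, Primary radar 2 faulted}; {#1 brake actuator offline, Brake controller failed, Inboard CAN bus 2 is inoperative, Inboard lidar malfunctions, Primary radar 2 faulted}; {#1 brake actuator offline, A fallback module 2 stuck, Inboard CAN bus 2 is inoperative, Primary radar 2 faulted, Redundant planner 2 failed}; {Secondary front camera 2 lost}; {Secondary brake actuator 2 malfunctions}.

9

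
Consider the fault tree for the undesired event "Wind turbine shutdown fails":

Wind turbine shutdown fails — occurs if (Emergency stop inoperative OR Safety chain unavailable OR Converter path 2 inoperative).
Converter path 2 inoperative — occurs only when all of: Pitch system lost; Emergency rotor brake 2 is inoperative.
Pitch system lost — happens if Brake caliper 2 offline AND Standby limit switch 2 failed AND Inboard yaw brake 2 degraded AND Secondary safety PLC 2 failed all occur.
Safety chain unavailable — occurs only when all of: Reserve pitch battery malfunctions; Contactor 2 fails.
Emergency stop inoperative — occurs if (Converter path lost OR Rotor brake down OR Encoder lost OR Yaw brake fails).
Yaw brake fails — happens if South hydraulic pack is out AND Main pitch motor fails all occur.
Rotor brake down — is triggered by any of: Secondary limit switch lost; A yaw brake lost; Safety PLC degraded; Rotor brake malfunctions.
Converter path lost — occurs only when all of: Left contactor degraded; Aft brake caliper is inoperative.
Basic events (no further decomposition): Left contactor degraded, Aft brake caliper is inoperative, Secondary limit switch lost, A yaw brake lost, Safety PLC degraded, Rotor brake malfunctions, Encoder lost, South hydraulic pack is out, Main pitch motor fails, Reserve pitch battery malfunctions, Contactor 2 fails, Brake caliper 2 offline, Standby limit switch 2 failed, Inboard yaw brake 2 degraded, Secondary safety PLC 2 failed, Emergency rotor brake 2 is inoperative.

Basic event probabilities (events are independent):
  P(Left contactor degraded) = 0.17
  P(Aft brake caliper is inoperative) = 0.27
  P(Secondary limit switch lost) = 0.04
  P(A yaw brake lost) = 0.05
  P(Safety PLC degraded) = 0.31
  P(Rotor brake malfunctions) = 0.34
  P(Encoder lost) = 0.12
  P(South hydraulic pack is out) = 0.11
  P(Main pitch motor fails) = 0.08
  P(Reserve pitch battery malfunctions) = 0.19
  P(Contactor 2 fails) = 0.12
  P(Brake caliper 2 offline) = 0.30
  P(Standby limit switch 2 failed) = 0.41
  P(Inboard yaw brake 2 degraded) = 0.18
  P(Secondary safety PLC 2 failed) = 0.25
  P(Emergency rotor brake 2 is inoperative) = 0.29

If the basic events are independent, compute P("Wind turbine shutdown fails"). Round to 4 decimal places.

P(Converter path lost) [AND] = 0.17 × 0.27 = 0.045900
P(Rotor brake down) [OR] = 1 − (1−0.04) × (1−0.05) × (1−0.31) × (1−0.34) = 0.584675
P(Yaw brake fails) [AND] = 0.11 × 0.08 = 0.008800
P(Emergency stop inoperative) [OR] = 1 − (1−0.045900) × (1−0.584675) × (1−0.12) × (1−0.008800) = 0.654358
P(Safety chain unavailable) [AND] = 0.19 × 0.12 = 0.022800
P(Pitch system lost) [AND] = 0.30 × 0.41 × 0.18 × 0.25 = 0.005535
P(Converter path 2 inoperative) [AND] = 0.005535 × 0.29 = 0.001605
P(Wind turbine shutdown fails) [OR] = 1 − (1−0.654358) × (1−0.022800) × (1−0.001605) = 0.662781
Rounded to 4 decimal places: P(Wind turbine shutdown fails) ≈ 0.6628.

0.6628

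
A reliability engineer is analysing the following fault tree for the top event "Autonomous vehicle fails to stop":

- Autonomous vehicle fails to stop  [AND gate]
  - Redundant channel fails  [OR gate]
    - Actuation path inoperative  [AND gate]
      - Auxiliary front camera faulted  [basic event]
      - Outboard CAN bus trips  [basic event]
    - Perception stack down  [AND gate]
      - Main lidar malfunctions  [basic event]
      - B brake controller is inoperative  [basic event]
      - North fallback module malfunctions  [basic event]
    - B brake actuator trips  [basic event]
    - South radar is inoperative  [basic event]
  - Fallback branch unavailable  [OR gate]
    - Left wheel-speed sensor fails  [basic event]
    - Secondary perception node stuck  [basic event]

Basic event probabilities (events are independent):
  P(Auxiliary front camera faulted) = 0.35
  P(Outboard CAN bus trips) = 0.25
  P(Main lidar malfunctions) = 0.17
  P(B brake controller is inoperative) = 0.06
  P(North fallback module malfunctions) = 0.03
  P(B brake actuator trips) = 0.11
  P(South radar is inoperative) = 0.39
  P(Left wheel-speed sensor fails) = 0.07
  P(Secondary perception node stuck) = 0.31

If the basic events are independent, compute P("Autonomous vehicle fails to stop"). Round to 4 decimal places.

0.1809

P(Actuation path inoperative) [AND] = 0.35 × 0.25 = 0.087500
P(Perception stack down) [AND] = 0.17 × 0.06 × 0.03 = 0.000306
P(Redundant channel fails) [OR] = 1 − (1−0.087500) × (1−0.000306) × (1−0.11) × (1−0.39) = 0.504755
P(Fallback branch unavailable) [OR] = 1 − (1−0.07) × (1−0.31) = 0.358300
P(Autonomous vehicle fails to stop) [AND] = 0.504755 × 0.358300 = 0.180854
Rounded to 4 decimal places: P(Autonomous vehicle fails to stop) ≈ 0.1809.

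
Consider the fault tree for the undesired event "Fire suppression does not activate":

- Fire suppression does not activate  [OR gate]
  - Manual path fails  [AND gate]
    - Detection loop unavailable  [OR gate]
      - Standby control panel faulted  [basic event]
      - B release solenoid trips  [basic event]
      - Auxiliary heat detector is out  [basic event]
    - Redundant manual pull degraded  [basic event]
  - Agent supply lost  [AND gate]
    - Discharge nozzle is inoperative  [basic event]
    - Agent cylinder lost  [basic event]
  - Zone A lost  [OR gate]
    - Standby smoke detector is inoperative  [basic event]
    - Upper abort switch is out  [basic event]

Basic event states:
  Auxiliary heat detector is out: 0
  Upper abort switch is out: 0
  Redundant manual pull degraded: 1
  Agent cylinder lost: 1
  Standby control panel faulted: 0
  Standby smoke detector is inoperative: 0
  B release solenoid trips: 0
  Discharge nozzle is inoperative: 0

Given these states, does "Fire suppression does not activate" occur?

No

Detection loop unavailable [OR]: Standby control panel faulted=not, B release solenoid trips=not, Auxiliary heat detector is out=not → no input occurs → does not occur.
Manual path fails [AND]: Detection loop unavailable=not, Redundant manual pull degraded=occurs → not all inputs occur → does not occur.
Agent supply lost [AND]: Discharge nozzle is inoperative=not, Agent cylinder lost=occurs → not all inputs occur → does not occur.
Zone A lost [OR]: Standby smoke detector is inoperative=not, Upper abort switch is out=not → no input occurs → does not occur.
Fire suppression does not activate [OR]: Manual path fails=not, Agent supply lost=not, Zone A lost=not → no input occurs → does not occur.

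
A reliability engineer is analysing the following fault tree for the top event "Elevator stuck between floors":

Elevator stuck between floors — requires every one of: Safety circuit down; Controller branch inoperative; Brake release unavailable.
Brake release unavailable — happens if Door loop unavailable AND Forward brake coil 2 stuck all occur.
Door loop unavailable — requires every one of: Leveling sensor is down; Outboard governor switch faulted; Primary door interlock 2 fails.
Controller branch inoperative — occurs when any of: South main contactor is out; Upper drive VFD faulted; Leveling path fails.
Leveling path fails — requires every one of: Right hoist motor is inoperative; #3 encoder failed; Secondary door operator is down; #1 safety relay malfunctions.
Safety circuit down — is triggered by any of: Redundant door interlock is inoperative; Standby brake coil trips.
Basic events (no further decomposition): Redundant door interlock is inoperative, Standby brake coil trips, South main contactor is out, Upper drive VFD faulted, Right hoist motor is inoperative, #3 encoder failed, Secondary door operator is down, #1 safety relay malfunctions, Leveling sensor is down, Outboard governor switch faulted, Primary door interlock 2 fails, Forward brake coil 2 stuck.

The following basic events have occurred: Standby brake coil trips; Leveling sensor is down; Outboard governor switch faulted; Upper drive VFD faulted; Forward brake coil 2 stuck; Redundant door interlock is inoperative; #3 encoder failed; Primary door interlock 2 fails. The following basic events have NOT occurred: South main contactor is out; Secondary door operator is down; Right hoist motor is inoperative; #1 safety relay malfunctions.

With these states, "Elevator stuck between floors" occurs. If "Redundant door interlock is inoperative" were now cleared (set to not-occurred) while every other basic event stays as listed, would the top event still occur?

Yes

Counterfactual: set "Redundant door interlock is inoperative" to not occurred.
Safety circuit down [OR]: Redundant door interlock is inoperative=not, Standby brake coil trips=occurs → at least one input occurs → occurs.
Leveling path fails [AND]: Right hoist motor is inoperative=not, #3 encoder failed=occurs, Secondary door operator is down=not, #1 safety relay malfunctions=not → not all inputs occur → does not occur.
Controller branch inoperative [OR]: South main contactor is out=not, Upper drive VFD faulted=occurs, Leveling path fails=not → at least one input occurs → occurs.
Door loop unavailable [AND]: Leveling sensor is down=occurs, Outboard governor switch faulted=occurs, Primary door interlock 2 fails=occurs → all inputs occur → occurs.
Brake release unavailable [AND]: Door loop unavailable=occurs, Forward brake coil 2 stuck=occurs → all inputs occur → occurs.
Elevator stuck between floors [AND]: Safety circuit down=occurs, Controller branch inoperative=occurs, Brake release unavailable=occurs → all inputs occur → occurs.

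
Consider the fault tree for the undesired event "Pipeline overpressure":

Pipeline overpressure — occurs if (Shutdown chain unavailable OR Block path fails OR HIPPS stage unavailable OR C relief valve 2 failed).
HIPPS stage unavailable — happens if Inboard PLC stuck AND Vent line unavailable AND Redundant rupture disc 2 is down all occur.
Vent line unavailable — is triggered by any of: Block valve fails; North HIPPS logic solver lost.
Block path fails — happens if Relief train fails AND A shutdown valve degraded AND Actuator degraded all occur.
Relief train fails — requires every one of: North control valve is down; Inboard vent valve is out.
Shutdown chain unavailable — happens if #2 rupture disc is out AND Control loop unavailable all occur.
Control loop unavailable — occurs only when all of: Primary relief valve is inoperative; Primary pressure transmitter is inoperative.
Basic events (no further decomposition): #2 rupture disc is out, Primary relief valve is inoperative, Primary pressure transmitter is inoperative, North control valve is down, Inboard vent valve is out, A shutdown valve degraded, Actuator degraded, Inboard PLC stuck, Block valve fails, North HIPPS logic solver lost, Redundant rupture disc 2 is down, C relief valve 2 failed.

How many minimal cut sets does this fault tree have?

5

Control loop unavailable [AND]: one cut set from each child combined → 1 × 1 = 1 cut set(s).
Shutdown chain unavailable [AND]: one cut set from each child combined → 1 × 1 = 1 cut set(s).
Relief train fails [AND]: one cut set from each child combined → 1 × 1 = 1 cut set(s).
Block path fails [AND]: one cut set from each child combined → 1 × 1 × 1 = 1 cut set(s).
Vent line unavailable [OR]: union of children's cut sets → 2 cut set(s).
HIPPS stage unavailable [AND]: one cut set from each child combined → 1 × 2 × 1 = 2 cut set(s).
Pipeline overpressure [OR]: union of children's cut sets → 5 cut set(s).
Minimal cut sets: {#2 rupture disc is out, Primary pressure transmitter is inoperative, Primary relief valve is inoperative}; {A shutdown valve degraded, Actuator degraded, Inboard vent valve is out, North control valve is down}; {Block valve fails, Inboard PLC stuck, Redundant rupture disc 2 is down}; {Inboard PLC stuck, North HIPPS logic solver lost, Redundant rupture disc 2 is down}; {C relief valve 2 failed}.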